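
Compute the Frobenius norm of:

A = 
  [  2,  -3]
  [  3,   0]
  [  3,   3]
||A||_F = 6.325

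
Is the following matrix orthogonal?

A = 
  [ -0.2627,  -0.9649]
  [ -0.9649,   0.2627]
Yes

AᵀA = 
  [  1,   0]
  [  0,   1]
≈ I (equal to I up to the 4-dp rounding of the entries)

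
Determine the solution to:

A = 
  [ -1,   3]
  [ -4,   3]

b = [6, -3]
Row reduce the augmented matrix [A|b]:
R2 → R2 - (4)·R1
REF = 
  [ -1,   3,   6]
  [  0,  -9, -27]

Back-substitution:
x₂ = (-27) / (-9) = 3
x₁ = (6 - (3)(3)) / (-1) = 3

x = [3, 3]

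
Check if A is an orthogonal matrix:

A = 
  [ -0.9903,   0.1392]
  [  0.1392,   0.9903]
Yes

AᵀA = 
  [  1.0001,   0]
  [  0,   1.0001]
≈ I (equal to I up to the 4-dp rounding of the entries)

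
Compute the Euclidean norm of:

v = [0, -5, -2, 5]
7.348

||v||₂ = √((0)² + (-5)² + (-2)² + (5)²) = √54 = 7.348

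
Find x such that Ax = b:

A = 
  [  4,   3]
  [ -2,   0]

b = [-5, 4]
Row reduce the augmented matrix [A|b]:
R2 → R2 + (1/2)·R1
REF = 
  [  4,   3,  -5]
  [  0, 3/2, 3/2]

Back-substitution:
x₂ = (3/2) / (3/2) = 1
x₁ = (-5 - (3)(1)) / 4 = -2

x = [-2, 1]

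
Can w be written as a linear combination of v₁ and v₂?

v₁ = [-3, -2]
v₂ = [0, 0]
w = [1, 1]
No

Form the augmented matrix and row-reduce:
[v₁|v₂|w] = 
  [ -3,   0,   1]
  [ -2,   0,   1]
R2 → R2 - (2/3)·R1
REF = 
  [ -3,   0,   1]
  [  0,   0, 1/3]

Row 2 reads [0 0 | 1/3], i.e. 0 = 1/3, so the system is inconsistent and w ∉ span{v₁, v₂}.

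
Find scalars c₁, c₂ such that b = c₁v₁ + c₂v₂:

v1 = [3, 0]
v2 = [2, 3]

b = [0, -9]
c1 = 2, c2 = -3

b = 2·v1 + -3·v2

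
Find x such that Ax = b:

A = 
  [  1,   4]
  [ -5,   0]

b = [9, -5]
x = [1, 2]

Row reduce the augmented matrix [A|b]:
R2 → R2 + (5)·R1
REF = 
  [  1,   4,   9]
  [  0,  20,  40]

Back-substitution:
x₂ = 40 / 20 = 2
x₁ = (9 - (4)(2)) / 1 = 1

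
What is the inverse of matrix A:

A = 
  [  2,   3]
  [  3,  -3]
det(A) = (2)(-3) - (3)(3) = -15
For a 2×2 matrix, A⁻¹ = (1/det(A)) · [[d, -b], [-c, a]]
    = (-1/15) · [[-3, -3], [-3, 2]]

A⁻¹ = 
  [  1/5,   1/5]
  [  1/5, -2/15]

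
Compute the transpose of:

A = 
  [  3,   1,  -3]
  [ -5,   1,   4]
Aᵀ = 
  [  3,  -5]
  [  1,   1]
  [ -3,   4]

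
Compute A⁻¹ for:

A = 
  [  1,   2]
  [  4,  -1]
det(A) = (1)(-1) - (2)(4) = -9
For a 2×2 matrix, A⁻¹ = (1/det(A)) · [[d, -b], [-c, a]]
    = (-1/9) · [[-1, -2], [-4, 1]]

A⁻¹ = 
  [ 1/9,  2/9]
  [ 4/9, -1/9]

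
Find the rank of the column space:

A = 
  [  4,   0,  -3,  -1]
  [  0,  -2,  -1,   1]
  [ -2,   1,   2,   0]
dim(Col(A)) = 2

Row reduce:
R3 → R3 + (1/2)·R1
R3 → R3 + (1/2)·R2
REF = 
  [  4,   0,  -3,  -1]
  [  0,  -2,  -1,   1]
  [  0,   0,   0,   0]
Pivot columns: 1, 2 → 2 pivots.
dim(Col(A)) = number of pivot columns = 2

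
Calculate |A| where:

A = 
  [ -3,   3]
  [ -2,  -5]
21

For a 2×2 matrix, det = ad - bc = (-3)(-5) - (3)(-2) = 21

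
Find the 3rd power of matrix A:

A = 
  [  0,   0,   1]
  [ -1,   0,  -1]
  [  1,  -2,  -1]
A^3 = 
  [  1,   2,   4]
  [ -2,   0,  -3]
  [  2,  -8,  -5]

A² = A·A:
A²[1,1] = (0)(0) + (0)(-1) + (1)(1) = 1
A²[1,2] = (0)(0) + (0)(0) + (1)(-2) = -2
A²[1,3] = (0)(1) + (0)(-1) + (1)(-1) = -1
A²[2,1] = (-1)(0) + (0)(-1) + (-1)(1) = -1
A²[2,2] = (-1)(0) + (0)(0) + (-1)(-2) = 2
A²[2,3] = (-1)(1) + (0)(-1) + (-1)(-1) = 0
A²[3,1] = (1)(0) + (-2)(-1) + (-1)(1) = 1
A²[3,2] = (1)(0) + (-2)(0) + (-1)(-2) = 2
A²[3,3] = (1)(1) + (-2)(-1) + (-1)(-1) = 4
A² = 
  [  1,  -2,  -1]
  [ -1,   2,   0]
  [  1,   2,   4]

A^3 = A^2·A:
A^3[1,1] = (1)(0) + (-2)(-1) + (-1)(1) = 1
A^3[1,2] = (1)(0) + (-2)(0) + (-1)(-2) = 2
A^3[1,3] = (1)(1) + (-2)(-1) + (-1)(-1) = 4
A^3[2,1] = (-1)(0) + (2)(-1) + (0)(1) = -2
A^3[2,2] = (-1)(0) + (2)(0) + (0)(-2) = 0
A^3[2,3] = (-1)(1) + (2)(-1) + (0)(-1) = -3
A^3[3,1] = (1)(0) + (2)(-1) + (4)(1) = 2
A^3[3,2] = (1)(0) + (2)(0) + (4)(-2) = -8
A^3[3,3] = (1)(1) + (2)(-1) + (4)(-1) = -5
A^3 = 
  [  1,   2,   4]
  [ -2,   0,  -3]
  [  2,  -8,  -5]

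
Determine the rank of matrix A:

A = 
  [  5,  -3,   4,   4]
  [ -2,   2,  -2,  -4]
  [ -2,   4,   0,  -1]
rank(A) = 3

Row reduce:
R2 → R2 + (2/5)·R1
R3 → R3 + (2/5)·R1
R3 → R3 - (7/2)·R2
REF = 
  [    5,    -3,     4,     4]
  [    0,   4/5,  -2/5, -12/5]
  [    0,     0,     3,     9]
Pivot columns: 1, 2, 3 → 3 pivots.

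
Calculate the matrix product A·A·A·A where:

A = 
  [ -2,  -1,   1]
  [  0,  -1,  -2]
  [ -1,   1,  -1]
A² = A·A:
A²[1,1] = (-2)(-2) + (-1)(0) + (1)(-1) = 3
A²[1,2] = (-2)(-1) + (-1)(-1) + (1)(1) = 4
A²[1,3] = (-2)(1) + (-1)(-2) + (1)(-1) = -1
A²[2,1] = (0)(-2) + (-1)(0) + (-2)(-1) = 2
A²[2,2] = (0)(-1) + (-1)(-1) + (-2)(1) = -1
A²[2,3] = (0)(1) + (-1)(-2) + (-2)(-1) = 4
A²[3,1] = (-1)(-2) + (1)(0) + (-1)(-1) = 3
A²[3,2] = (-1)(-1) + (1)(-1) + (-1)(1) = -1
A²[3,3] = (-1)(1) + (1)(-2) + (-1)(-1) = -2
A² = 
  [  3,   4,  -1]
  [  2,  -1,   4]
  [  3,  -1,  -2]

A^3 = A^2·A:
A^3[1,1] = (3)(-2) + (4)(0) + (-1)(-1) = -5
A^3[1,2] = (3)(-1) + (4)(-1) + (-1)(1) = -8
A^3[1,3] = (3)(1) + (4)(-2) + (-1)(-1) = -4
A^3[2,1] = (2)(-2) + (-1)(0) + (4)(-1) = -8
A^3[2,2] = (2)(-1) + (-1)(-1) + (4)(1) = 3
A^3[2,3] = (2)(1) + (-1)(-2) + (4)(-1) = 0
A^3[3,1] = (3)(-2) + (-1)(0) + (-2)(-1) = -4
A^3[3,2] = (3)(-1) + (-1)(-1) + (-2)(1) = -4
A^3[3,3] = (3)(1) + (-1)(-2) + (-2)(-1) = 7
A^3 = 
  [ -5,  -8,  -4]
  [ -8,   3,   0]
  [ -4,  -4,   7]

A^4 = A^3·A:
A^4[1,1] = (-5)(-2) + (-8)(0) + (-4)(-1) = 14
A^4[1,2] = (-5)(-1) + (-8)(-1) + (-4)(1) = 9
A^4[1,3] = (-5)(1) + (-8)(-2) + (-4)(-1) = 15
A^4[2,1] = (-8)(-2) + (3)(0) + (0)(-1) = 16
A^4[2,2] = (-8)(-1) + (3)(-1) + (0)(1) = 5
A^4[2,3] = (-8)(1) + (3)(-2) + (0)(-1) = -14
A^4[3,1] = (-4)(-2) + (-4)(0) + (7)(-1) = 1
A^4[3,2] = (-4)(-1) + (-4)(-1) + (7)(1) = 15
A^4[3,3] = (-4)(1) + (-4)(-2) + (7)(-1) = -3
A^4 = 
  [ 14,   9,  15]
  [ 16,   5, -14]
  [  1,  15,  -3]

Therefore
A^4 = 
  [ 14,   9,  15]
  [ 16,   5, -14]
  [  1,  15,  -3]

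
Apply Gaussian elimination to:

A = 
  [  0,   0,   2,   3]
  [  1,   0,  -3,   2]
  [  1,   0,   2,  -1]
Row operations:
Swap R1 ↔ R2
R3 → R3 - (1)·R1
R3 → R3 - (5/2)·R2

Resulting echelon form:
REF = 
  [    1,     0,    -3,     2]
  [    0,     0,     2,     3]
  [    0,     0,     0, -21/2]

Rank = 3 (number of non-zero pivot rows).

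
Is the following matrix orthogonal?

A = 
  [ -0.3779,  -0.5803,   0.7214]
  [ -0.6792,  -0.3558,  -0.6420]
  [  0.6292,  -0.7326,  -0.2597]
Yes

AᵀA = 
  [  1,   0,   0]
  [  0,   1,   0.0001]
  [  0,   0.0001,   1]
≈ I (equal to I up to the 4-dp rounding of the entries)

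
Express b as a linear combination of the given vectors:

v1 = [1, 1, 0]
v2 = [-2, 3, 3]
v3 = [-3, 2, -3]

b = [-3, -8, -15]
c1 = -3, c2 = -3, c3 = 2

b = -3·v1 + -3·v2 + 2·v3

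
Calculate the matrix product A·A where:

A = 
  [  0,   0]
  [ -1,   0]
A² = A·A:
A²[1,1] = (0)(0) + (0)(-1) = 0
A²[1,2] = (0)(0) + (0)(0) = 0
A²[2,1] = (-1)(0) + (0)(-1) = 0
A²[2,2] = (-1)(0) + (0)(0) = 0
A² = 
  [  0,   0]
  [  0,   0]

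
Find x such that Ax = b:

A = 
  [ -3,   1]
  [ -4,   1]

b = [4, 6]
x = [-2, -2]

Row reduce the augmented matrix [A|b]:
R2 → R2 - (4/3)·R1
REF = 
  [  -3,    1,    4]
  [   0, -1/3,  2/3]

Back-substitution:
x₂ = (2/3) / (-1/3) = -2
x₁ = (4 - (1)(-2)) / (-3) = -2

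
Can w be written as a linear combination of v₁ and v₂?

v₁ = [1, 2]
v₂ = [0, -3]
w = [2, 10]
Yes

Form the augmented matrix and row-reduce:
[v₁|v₂|w] = 
  [  1,   0,   2]
  [  2,  -3,  10]
R2 → R2 - (2)·R1
REF = 
  [  1,   0,   2]
  [  0,  -3,   6]

No row of the form [0 0 | nonzero], so the system is consistent. Back-substitution gives c₁ = 2, c₂ = -2: w = (2)·v₁ + (-2)·v₂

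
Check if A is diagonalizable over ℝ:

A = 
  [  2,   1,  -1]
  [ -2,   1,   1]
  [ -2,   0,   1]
No

Characteristic polynomial: det(λI - A) = λ³ - 4λ² + 5λ
The constant term is 0, so λ = 0 is a root: p(λ) = λ(λ² - 4λ + 5)
λ² - 4λ + 5 = 0  ⇒  λ = (4 ± √((-4)² - 4·(5)))/2 = (4 ± √(-4))/2
  = 2 + i,  2 - i
Eigenvalues: 0, 2 + i, 2 - i  (≈ 0, 2 + 1i, 2 - 1i)
Has complex eigenvalues (not diagonalizable over ℝ).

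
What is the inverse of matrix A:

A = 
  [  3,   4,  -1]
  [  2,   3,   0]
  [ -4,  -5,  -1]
det(A) = (3)·((3)(-1) - (0)(-5)) - (4)·((2)(-1) - (0)(-4)) + (-1)·((2)(-5) - (3)(-4))
  = (3)(-3) - (4)(-2) + (-1)(2)
  = -3
det(A) = -3 ≠ 0, so A is invertible.

Cofactors Cᵢⱼ = (-1)ⁱ⁺ʲ·Mᵢⱼ:
C = 
  [ -3,   2,   2]
  [  9,  -7,  -1]
  [  3,  -2,   1]

adj(A) = Cᵀ:
adj(A) = 
  [ -3,   9,   3]
  [  2,  -7,  -2]
  [  2,  -1,   1]

A⁻¹ = (-1/3) · adj(A):
A⁻¹ = 
  [   1,   -3,   -1]
  [-2/3,  7/3,  2/3]
  [-2/3,  1/3, -1/3]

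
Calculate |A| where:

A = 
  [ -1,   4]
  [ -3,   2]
For a 2×2 matrix, det = ad - bc = (-1)(2) - (4)(-3) = 10

det(A) = 10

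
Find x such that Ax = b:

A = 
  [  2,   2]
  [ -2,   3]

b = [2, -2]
x = [1, 0]

Row reduce the augmented matrix [A|b]:
R2 → R2 + (1)·R1
REF = 
  [  2,   2,   2]
  [  0,   5,   0]

Back-substitution:
x₂ = 0 / 5 = 0
x₁ = (2 - (2)(0)) / 2 = 1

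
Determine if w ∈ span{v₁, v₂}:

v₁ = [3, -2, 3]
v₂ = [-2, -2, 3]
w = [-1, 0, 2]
No

Form the augmented matrix and row-reduce:
[v₁|v₂|w] = 
  [  3,  -2,  -1]
  [ -2,  -2,   0]
  [  3,   3,   2]
R2 → R2 + (2/3)·R1
R3 → R3 - (1)·R1
R3 → R3 + (3/2)·R2
REF = 
  [    3,    -2,    -1]
  [    0, -10/3,  -2/3]
  [    0,     0,     2]

Row 3 reads [0 0 | 2], i.e. 0 = 2, so the system is inconsistent and w ∉ span{v₁, v₂}.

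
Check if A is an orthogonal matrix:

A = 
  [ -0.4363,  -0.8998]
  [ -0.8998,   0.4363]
Yes

AᵀA = 
  [  1,   0]
  [  0,   1]
≈ I (equal to I up to the 4-dp rounding of the entries)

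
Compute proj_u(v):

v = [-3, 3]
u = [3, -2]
v·u = (-3)(3) + (3)(-2) = -15
u·u = (3)² + (-2)² = 13
proj_u(v) = (v·u / u·u) × u = (-15/13) × u

proj_u(v) = [-45/13, 30/13]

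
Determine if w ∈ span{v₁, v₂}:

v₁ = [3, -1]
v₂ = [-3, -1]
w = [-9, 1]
Yes

Form the augmented matrix and row-reduce:
[v₁|v₂|w] = 
  [  3,  -3,  -9]
  [ -1,  -1,   1]
R2 → R2 + (1/3)·R1
REF = 
  [  3,  -3,  -9]
  [  0,  -2,  -2]

No row of the form [0 0 | nonzero], so the system is consistent. Back-substitution gives c₁ = -2, c₂ = 1: w = (-2)·v₁ + (1)·v₂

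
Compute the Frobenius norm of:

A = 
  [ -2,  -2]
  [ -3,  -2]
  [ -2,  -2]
||A||_F = 5.385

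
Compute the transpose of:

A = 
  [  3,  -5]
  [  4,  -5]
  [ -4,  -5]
Aᵀ = 
  [  3,   4,  -4]
  [ -5,  -5,  -5]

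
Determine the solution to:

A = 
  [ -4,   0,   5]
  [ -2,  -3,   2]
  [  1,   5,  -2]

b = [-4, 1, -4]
Row reduce the augmented matrix [A|b]:
R2 → R2 - (1/2)·R1
R3 → R3 + (1/4)·R1
R3 → R3 + (5/3)·R2
REF = 
  [    -4,      0,      5,     -4]
  [     0,     -3,   -1/2,      3]
  [     0,      0, -19/12,      0]

Back-substitution:
x₃ = 0 / (-19/12) = 0
x₂ = (3 - (-1/2)(0)) / (-3) = -1
x₁ = (-4 - (0)(-1) - (5)(0)) / (-4) = 1

x = [1, -1, 0]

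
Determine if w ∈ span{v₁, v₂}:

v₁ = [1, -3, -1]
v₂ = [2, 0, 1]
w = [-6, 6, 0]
Yes

Form the augmented matrix and row-reduce:
[v₁|v₂|w] = 
  [  1,   2,  -6]
  [ -3,   0,   6]
  [ -1,   1,   0]
R2 → R2 + (3)·R1
R3 → R3 + (1)·R1
R3 → R3 - (1/2)·R2
REF = 
  [  1,   2,  -6]
  [  0,   6, -12]
  [  0,   0,   0]

No row of the form [0 0 | nonzero], so the system is consistent. Back-substitution gives c₁ = -2, c₂ = -2: w = (-2)·v₁ + (-2)·v₂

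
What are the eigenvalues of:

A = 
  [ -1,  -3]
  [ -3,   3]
λ = 1 + √13, 1 - √13  (≈ 4.606, -2.606)

tr(A) = 2, det(A) = -12
Characteristic polynomial: λ² - tr(A)λ + det(A) = λ² - 2λ - 12
λ² - 2λ - 12 = 0  ⇒  λ = (2 ± √((-2)² - 4·(-12)))/2 = (2 ± √(52))/2
  = 1 + √13,  1 - √13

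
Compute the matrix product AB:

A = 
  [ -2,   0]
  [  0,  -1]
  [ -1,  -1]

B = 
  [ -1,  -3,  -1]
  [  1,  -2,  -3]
AB = 
  [  2,   6,   2]
  [ -1,   2,   3]
  [  0,   5,   4]

A is 3×2 and B is 2×3, so AB is 3×3. Each entry is (row of A)·(column of B):
AB[1,1] = (-2)(-1) + (0)(1) = 2
AB[1,2] = (-2)(-3) + (0)(-2) = 6
AB[1,3] = (-2)(-1) + (0)(-3) = 2
AB[2,1] = (0)(-1) + (-1)(1) = -1
AB[2,2] = (0)(-3) + (-1)(-2) = 2
AB[2,3] = (0)(-1) + (-1)(-3) = 3
AB[3,1] = (-1)(-1) + (-1)(1) = 0
AB[3,2] = (-1)(-3) + (-1)(-2) = 5
AB[3,3] = (-1)(-1) + (-1)(-3) = 4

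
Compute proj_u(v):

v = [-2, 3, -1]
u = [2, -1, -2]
proj_u(v) = [-10/9, 5/9, 10/9]

v·u = (-2)(2) + (3)(-1) + (-1)(-2) = -5
u·u = (2)² + (-1)² + (-2)² = 9
proj_u(v) = (v·u / u·u) × u = (-5/9) × u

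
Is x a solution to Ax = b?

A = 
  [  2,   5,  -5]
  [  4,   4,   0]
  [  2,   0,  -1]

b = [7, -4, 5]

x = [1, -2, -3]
Yes

Ax = [7, -4, 5] = b ✓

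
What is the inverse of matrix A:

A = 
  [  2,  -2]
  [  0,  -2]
det(A) = (2)(-2) - (-2)(0) = -4
For a 2×2 matrix, A⁻¹ = (1/det(A)) · [[d, -b], [-c, a]]
    = (-1/4) · [[-2, 2], [0, 2]]

A⁻¹ = 
  [ 1/2, -1/2]
  [   0, -1/2]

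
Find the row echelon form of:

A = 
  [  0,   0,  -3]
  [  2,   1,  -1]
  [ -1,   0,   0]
Row operations:
Swap R1 ↔ R2
R3 → R3 + (1/2)·R1
Swap R2 ↔ R3

Resulting echelon form:
REF = 
  [   2,    1,   -1]
  [   0,  1/2, -1/2]
  [   0,    0,   -3]

Rank = 3 (number of non-zero pivot rows).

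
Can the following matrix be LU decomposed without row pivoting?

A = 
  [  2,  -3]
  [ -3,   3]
Yes.
A[1,1] = 2 ≠ 0, so Gaussian elimination proceeds without a row swap: multiplier ℓ₂₁ = (-3)/(2) = -3/2, and U[2,2] = 3 - (-3/2)(-3) = -3/2.
L = 
  [   1,    0]
  [-3/2,    1]
U = 
  [   2,   -3]
  [   0, -3/2]
Check row 2 of LU: [(-3/2)(2), (-3/2)(-3) + (-3/2)] = [-3, 3] = row 2 of A ✓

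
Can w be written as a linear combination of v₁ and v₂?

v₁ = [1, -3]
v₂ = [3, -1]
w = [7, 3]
Yes

Form the augmented matrix and row-reduce:
[v₁|v₂|w] = 
  [  1,   3,   7]
  [ -3,  -1,   3]
R2 → R2 + (3)·R1
REF = 
  [  1,   3,   7]
  [  0,   8,  24]

No row of the form [0 0 | nonzero], so the system is consistent. Back-substitution gives c₁ = -2, c₂ = 3: w = (-2)·v₁ + (3)·v₂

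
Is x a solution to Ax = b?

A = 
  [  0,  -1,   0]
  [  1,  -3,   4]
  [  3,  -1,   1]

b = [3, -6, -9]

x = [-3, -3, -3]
Yes

Ax = [3, -6, -9] = b ✓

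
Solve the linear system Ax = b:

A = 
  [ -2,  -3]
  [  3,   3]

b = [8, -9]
Row reduce the augmented matrix [A|b]:
R2 → R2 + (3/2)·R1
REF = 
  [  -2,   -3,    8]
  [   0, -3/2,    3]

Back-substitution:
x₂ = 3 / (-3/2) = -2
x₁ = (8 - (-3)(-2)) / (-2) = -1

x = [-1, -2]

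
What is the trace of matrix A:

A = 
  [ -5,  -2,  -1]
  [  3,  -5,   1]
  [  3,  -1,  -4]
-14

tr(A) = -5 + -5 + -4 = -14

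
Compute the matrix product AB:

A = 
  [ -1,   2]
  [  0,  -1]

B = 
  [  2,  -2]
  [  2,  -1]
A is 2×2 and B is 2×2, so AB is 2×2. Each entry is (row of A)·(column of B):
AB[1,1] = (-1)(2) + (2)(2) = 2
AB[1,2] = (-1)(-2) + (2)(-1) = 0
AB[2,1] = (0)(2) + (-1)(2) = -2
AB[2,2] = (0)(-2) + (-1)(-1) = 1

AB = 
  [  2,   0]
  [ -2,   1]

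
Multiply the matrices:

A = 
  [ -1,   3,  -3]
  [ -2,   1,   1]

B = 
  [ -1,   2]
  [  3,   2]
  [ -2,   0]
A is 2×3 and B is 3×2, so AB is 2×2. Each entry is (row of A)·(column of B):
AB[1,1] = (-1)(-1) + (3)(3) + (-3)(-2) = 16
AB[1,2] = (-1)(2) + (3)(2) + (-3)(0) = 4
AB[2,1] = (-2)(-1) + (1)(3) + (1)(-2) = 3
AB[2,2] = (-2)(2) + (1)(2) + (1)(0) = -2

AB = 
  [ 16,   4]
  [  3,  -2]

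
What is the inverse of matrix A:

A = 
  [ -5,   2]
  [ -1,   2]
det(A) = (-5)(2) - (2)(-1) = -8
For a 2×2 matrix, A⁻¹ = (1/det(A)) · [[d, -b], [-c, a]]
    = (-1/8) · [[2, -2], [1, -5]]

A⁻¹ = 
  [-1/4,  1/4]
  [-1/8,  5/8]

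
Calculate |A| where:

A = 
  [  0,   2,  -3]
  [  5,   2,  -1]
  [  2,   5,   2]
Cofactor expansion along row 1:
det(A) = (0)·((2)(2) - (-1)(5)) - (2)·((5)(2) - (-1)(2)) + (-3)·((5)(5) - (2)(2))
  = (0)(9) - (2)(12) + (-3)(21)
  = -87

det(A) = -87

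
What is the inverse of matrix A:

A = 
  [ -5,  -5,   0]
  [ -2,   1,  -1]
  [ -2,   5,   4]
det(A) = (-5)·((1)(4) - (-1)(5)) - (-5)·((-2)(4) - (-1)(-2)) + (0)·((-2)(5) - (1)(-2))
  = (-5)(9) - (-5)(-10) + (0)(-8)
  = -95
det(A) = -95 ≠ 0, so A is invertible.

Cofactors Cᵢⱼ = (-1)ⁱ⁺ʲ·Mᵢⱼ:
C = 
  [  9,  10,  -8]
  [ 20, -20,  35]
  [  5,  -5, -15]

adj(A) = Cᵀ:
adj(A) = 
  [  9,  20,   5]
  [ 10, -20,  -5]
  [ -8,  35, -15]

A⁻¹ = (-1/95) · adj(A):
A⁻¹ = 
  [-9/95, -4/19, -1/19]
  [-2/19,  4/19,  1/19]
  [ 8/95, -7/19,  3/19]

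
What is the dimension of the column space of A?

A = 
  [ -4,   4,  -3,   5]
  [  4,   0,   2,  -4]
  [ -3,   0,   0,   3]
Row reduce:
R2 → R2 + (1)·R1
R3 → R3 - (3/4)·R1
R3 → R3 + (3/4)·R2
REF = 
  [ -4,   4,  -3,   5]
  [  0,   4,  -1,   1]
  [  0,   0, 3/2,   0]
Pivot columns: 1, 2, 3 → 3 pivots.
dim(Col(A)) = number of pivot columns = 3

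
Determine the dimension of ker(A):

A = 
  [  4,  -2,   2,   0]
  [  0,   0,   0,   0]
nullity(A) = 3

Row reduce:
(no row operations needed)
REF = 
  [  4,  -2,   2,   0]
  [  0,   0,   0,   0]
Pivot columns: 1 → 1 pivot.
rank(A) = 1, so nullity(A) = 4 - 1 = 3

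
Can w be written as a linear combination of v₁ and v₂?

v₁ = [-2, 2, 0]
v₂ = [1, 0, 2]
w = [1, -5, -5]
No

Form the augmented matrix and row-reduce:
[v₁|v₂|w] = 
  [ -2,   1,   1]
  [  2,   0,  -5]
  [  0,   2,  -5]
R2 → R2 + (1)·R1
R3 → R3 - (2)·R2
REF = 
  [ -2,   1,   1]
  [  0,   1,  -4]
  [  0,   0,   3]

Row 3 reads [0 0 | 3], i.e. 0 = 3, so the system is inconsistent and w ∉ span{v₁, v₂}.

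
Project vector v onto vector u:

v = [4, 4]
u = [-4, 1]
proj_u(v) = [48/17, -12/17]

v·u = (4)(-4) + (4)(1) = -12
u·u = (-4)² + (1)² = 17
proj_u(v) = (v·u / u·u) × u = (-12/17) × u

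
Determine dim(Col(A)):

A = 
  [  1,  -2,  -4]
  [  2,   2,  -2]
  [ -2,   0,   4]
dim(Col(A)) = 2

Row reduce:
R2 → R2 - (2)·R1
R3 → R3 + (2)·R1
R3 → R3 + (2/3)·R2
REF = 
  [  1,  -2,  -4]
  [  0,   6,   6]
  [  0,   0,   0]
Pivot columns: 1, 2 → 2 pivots.
dim(Col(A)) = number of pivot columns = 2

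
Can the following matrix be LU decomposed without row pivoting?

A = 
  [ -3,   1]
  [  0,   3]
Yes.
A[1,1] = -3 ≠ 0, so Gaussian elimination proceeds without a row swap: multiplier ℓ₂₁ = (0)/(-3) = 0, and U[2,2] = 3 - (0)(1) = 3.
L = 
  [  1,   0]
  [  0,   1]
U = 
  [ -3,   1]
  [  0,   3]
Check row 2 of LU: [(0)(-3), (0)(1) + 3] = [0, 3] = row 2 of A ✓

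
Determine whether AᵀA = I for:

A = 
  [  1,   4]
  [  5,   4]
No

AᵀA = 
  [ 26,  24]
  [ 24,  32]
≠ I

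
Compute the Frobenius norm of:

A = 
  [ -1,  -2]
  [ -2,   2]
||A||_F = 3.606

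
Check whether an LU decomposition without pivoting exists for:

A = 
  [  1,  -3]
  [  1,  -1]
Yes.
A[1,1] = 1 ≠ 0, so Gaussian elimination proceeds without a row swap: multiplier ℓ₂₁ = (1)/(1) = 1, and U[2,2] = -1 - (1)(-3) = 2.
L = 
  [  1,   0]
  [  1,   1]
U = 
  [  1,  -3]
  [  0,   2]
Check row 2 of LU: [(1)(1), (1)(-3) + 2] = [1, -1] = row 2 of A ✓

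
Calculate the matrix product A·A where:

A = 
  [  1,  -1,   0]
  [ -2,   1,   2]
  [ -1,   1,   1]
A² = A·A:
A²[1,1] = (1)(1) + (-1)(-2) + (0)(-1) = 3
A²[1,2] = (1)(-1) + (-1)(1) + (0)(1) = -2
A²[1,3] = (1)(0) + (-1)(2) + (0)(1) = -2
A²[2,1] = (-2)(1) + (1)(-2) + (2)(-1) = -6
A²[2,2] = (-2)(-1) + (1)(1) + (2)(1) = 5
A²[2,3] = (-2)(0) + (1)(2) + (2)(1) = 4
A²[3,1] = (-1)(1) + (1)(-2) + (1)(-1) = -4
A²[3,2] = (-1)(-1) + (1)(1) + (1)(1) = 3
A²[3,3] = (-1)(0) + (1)(2) + (1)(1) = 3
A² = 
  [  3,  -2,  -2]
  [ -6,   5,   4]
  [ -4,   3,   3]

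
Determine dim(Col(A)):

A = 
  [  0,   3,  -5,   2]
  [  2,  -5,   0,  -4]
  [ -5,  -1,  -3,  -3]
Row reduce:
Swap R1 ↔ R2
R3 → R3 + (5/2)·R1
R3 → R3 + (9/2)·R2
REF = 
  [    2,    -5,     0,    -4]
  [    0,     3,    -5,     2]
  [    0,     0, -51/2,    -4]
Pivot columns: 1, 2, 3 → 3 pivots.
dim(Col(A)) = number of pivot columns = 3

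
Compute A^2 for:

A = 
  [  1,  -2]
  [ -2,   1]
A² = A·A:
A²[1,1] = (1)(1) + (-2)(-2) = 5
A²[1,2] = (1)(-2) + (-2)(1) = -4
A²[2,1] = (-2)(1) + (1)(-2) = -4
A²[2,2] = (-2)(-2) + (1)(1) = 5
A² = 
  [  5,  -4]
  [ -4,   5]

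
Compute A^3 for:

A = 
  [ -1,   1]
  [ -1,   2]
A² = A·A:
A²[1,1] = (-1)(-1) + (1)(-1) = 0
A²[1,2] = (-1)(1) + (1)(2) = 1
A²[2,1] = (-1)(-1) + (2)(-1) = -1
A²[2,2] = (-1)(1) + (2)(2) = 3
A² = 
  [  0,   1]
  [ -1,   3]

A^3 = A^2·A:
A^3[1,1] = (0)(-1) + (1)(-1) = -1
A^3[1,2] = (0)(1) + (1)(2) = 2
A^3[2,1] = (-1)(-1) + (3)(-1) = -2
A^3[2,2] = (-1)(1) + (3)(2) = 5
A^3 = 
  [ -1,   2]
  [ -2,   5]

Therefore
A^3 = 
  [ -1,   2]
  [ -2,   5]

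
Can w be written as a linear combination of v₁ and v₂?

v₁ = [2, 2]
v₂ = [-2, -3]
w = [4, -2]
Yes

Form the augmented matrix and row-reduce:
[v₁|v₂|w] = 
  [  2,  -2,   4]
  [  2,  -3,  -2]
R2 → R2 - (1)·R1
REF = 
  [  2,  -2,   4]
  [  0,  -1,  -6]

No row of the form [0 0 | nonzero], so the system is consistent. Back-substitution gives c₁ = 8, c₂ = 6: w = (8)·v₁ + (6)·v₂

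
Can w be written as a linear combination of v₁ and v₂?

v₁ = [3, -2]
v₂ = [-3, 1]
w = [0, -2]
Yes

Form the augmented matrix and row-reduce:
[v₁|v₂|w] = 
  [  3,  -3,   0]
  [ -2,   1,  -2]
R2 → R2 + (2/3)·R1
REF = 
  [  3,  -3,   0]
  [  0,  -1,  -2]

No row of the form [0 0 | nonzero], so the system is consistent. Back-substitution gives c₁ = 2, c₂ = 2: w = (2)·v₁ + (2)·v₂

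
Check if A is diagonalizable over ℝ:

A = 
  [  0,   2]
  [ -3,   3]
No

tr(A) = 3, det(A) = 6
Characteristic polynomial: λ² - tr(A)λ + det(A) = λ² - 3λ + 6
λ² - 3λ + 6 = 0  ⇒  λ = (3 ± √((-3)² - 4·(6)))/2 = (3 ± √(-15))/2
  = (3 + i√15)/2,  (3 - i√15)/2
Eigenvalues: (3 + i√15)/2, (3 - i√15)/2  (≈ 1.5 + 1.936i, 1.5 - 1.936i)
Has complex eigenvalues (not diagonalizable over ℝ).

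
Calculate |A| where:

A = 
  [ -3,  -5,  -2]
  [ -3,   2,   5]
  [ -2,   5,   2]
Cofactor expansion along row 1:
det(A) = (-3)·((2)(2) - (5)(5)) - (-5)·((-3)(2) - (5)(-2)) + (-2)·((-3)(5) - (2)(-2))
  = (-3)(-21) - (-5)(4) + (-2)(-11)
  = 105

det(A) = 105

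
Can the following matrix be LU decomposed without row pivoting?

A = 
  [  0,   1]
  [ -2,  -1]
No.
A[1,1] = 0 but A[2,1] = -2 ≠ 0. Any LU with L unit lower triangular has (LU)[1,1] = U[1,1] and (LU)[2,1] = L[2,1]·U[1,1]; matching A forces U[1,1] = 0, which then forces (LU)[2,1] = 0 ≠ -2. A row swap (pivoting) is required.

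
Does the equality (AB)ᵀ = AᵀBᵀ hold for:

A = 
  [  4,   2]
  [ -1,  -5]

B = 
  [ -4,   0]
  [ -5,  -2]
No

(AB)ᵀ = 
  [-26,  29]
  [ -4,  10]

AᵀBᵀ = 
  [-16, -18]
  [ -8,   0]

The two matrices differ, so (AB)ᵀ ≠ AᵀBᵀ in general. The correct identity is (AB)ᵀ = BᵀAᵀ.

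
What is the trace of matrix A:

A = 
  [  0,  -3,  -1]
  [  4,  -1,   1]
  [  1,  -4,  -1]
-2

tr(A) = 0 + -1 + -1 = -2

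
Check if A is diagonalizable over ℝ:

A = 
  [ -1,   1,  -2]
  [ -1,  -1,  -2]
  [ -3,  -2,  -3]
Yes

Characteristic polynomial: det(λI - A) = λ³ + 5λ² - 2λ - 6
Testing integer divisors of the constant term: p(-1) = 0, so (λ + 1) is a factor:
p(λ) = (λ + 1)(λ² + 4λ - 6)
λ² + 4λ - 6 = 0  ⇒  λ = (-4 ± √((4)² - 4·(-6)))/2 = (-4 ± √(40))/2
  = -2 + √10,  -2 - √10
Eigenvalues: -1, -2 + √10, -2 - √10  (≈ -1, 1.162, -5.162)
The two irrational eigenvalues are distinct (simple), so each has alg. mult. = geom. mult. = 1.
λ=-1: alg. mult. = 1, geom. mult. = 3 - rank(A - (-1)I) = 3 - 2 = 1
Sum of geometric multiplicities equals n, so A has n independent eigenvectors.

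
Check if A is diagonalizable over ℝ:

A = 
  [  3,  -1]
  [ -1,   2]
Yes

tr(A) = 5, det(A) = 5
Characteristic polynomial: λ² - tr(A)λ + det(A) = λ² - 5λ + 5
λ² - 5λ + 5 = 0  ⇒  λ = (5 ± √((-5)² - 4·(5)))/2 = (5 ± √(5))/2
  = (5 + √5)/2,  (5 - √5)/2
Eigenvalues: (5 + √5)/2, (5 - √5)/2  (≈ 3.618, 1.382)
The two irrational eigenvalues are distinct (simple), so each has alg. mult. = geom. mult. = 1.
Sum of geometric multiplicities equals n, so A has n independent eigenvectors.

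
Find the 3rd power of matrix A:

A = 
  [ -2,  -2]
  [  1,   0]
A^3 = 
  [  0,  -4]
  [  2,   4]

A² = A·A:
A²[1,1] = (-2)(-2) + (-2)(1) = 2
A²[1,2] = (-2)(-2) + (-2)(0) = 4
A²[2,1] = (1)(-2) + (0)(1) = -2
A²[2,2] = (1)(-2) + (0)(0) = -2
A² = 
  [  2,   4]
  [ -2,  -2]

A^3 = A^2·A:
A^3[1,1] = (2)(-2) + (4)(1) = 0
A^3[1,2] = (2)(-2) + (4)(0) = -4
A^3[2,1] = (-2)(-2) + (-2)(1) = 2
A^3[2,2] = (-2)(-2) + (-2)(0) = 4
A^3 = 
  [  0,  -4]
  [  2,   4]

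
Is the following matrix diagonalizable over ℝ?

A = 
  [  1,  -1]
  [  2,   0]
No

tr(A) = 1, det(A) = 2
Characteristic polynomial: λ² - tr(A)λ + det(A) = λ² - λ + 2
λ² - λ + 2 = 0  ⇒  λ = (1 ± √((-1)² - 4·(2)))/2 = (1 ± √(-7))/2
  = (1 + i√7)/2,  (1 - i√7)/2
Eigenvalues: (1 + i√7)/2, (1 - i√7)/2  (≈ 0.5 + 1.323i, 0.5 - 1.323i)
Has complex eigenvalues (not diagonalizable over ℝ).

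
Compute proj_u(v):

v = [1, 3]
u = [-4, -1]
v·u = (1)(-4) + (3)(-1) = -7
u·u = (-4)² + (-1)² = 17
proj_u(v) = (v·u / u·u) × u = (-7/17) × u

proj_u(v) = [28/17, 7/17]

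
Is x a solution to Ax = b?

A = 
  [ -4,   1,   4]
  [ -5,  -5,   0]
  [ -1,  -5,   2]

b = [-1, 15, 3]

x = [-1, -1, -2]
No

Ax = [-5, 10, 2] ≠ b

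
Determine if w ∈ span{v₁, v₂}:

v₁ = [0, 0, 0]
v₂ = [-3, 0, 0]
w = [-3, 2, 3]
No

Form the augmented matrix and row-reduce:
[v₁|v₂|w] = 
  [  0,  -3,  -3]
  [  0,   0,   2]
  [  0,   0,   3]
R3 → R3 - (3/2)·R2
REF = 
  [  0,  -3,  -3]
  [  0,   0,   2]
  [  0,   0,   0]

Row 2 reads [0 0 | 2], i.e. 0 = 2, so the system is inconsistent and w ∉ span{v₁, v₂}.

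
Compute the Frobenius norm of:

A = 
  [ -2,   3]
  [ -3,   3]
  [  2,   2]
||A||_F = 6.245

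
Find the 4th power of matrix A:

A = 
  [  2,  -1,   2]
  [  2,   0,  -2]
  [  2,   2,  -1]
A^4 = 
  [ 60, -16,  40]
  [ 36,  12, -30]
  [ 42,  32,   1]

A² = A·A:
A²[1,1] = (2)(2) + (-1)(2) + (2)(2) = 6
A²[1,2] = (2)(-1) + (-1)(0) + (2)(2) = 2
A²[1,3] = (2)(2) + (-1)(-2) + (2)(-1) = 4
A²[2,1] = (2)(2) + (0)(2) + (-2)(2) = 0
A²[2,2] = (2)(-1) + (0)(0) + (-2)(2) = -6
A²[2,3] = (2)(2) + (0)(-2) + (-2)(-1) = 6
A²[3,1] = (2)(2) + (2)(2) + (-1)(2) = 6
A²[3,2] = (2)(-1) + (2)(0) + (-1)(2) = -4
A²[3,3] = (2)(2) + (2)(-2) + (-1)(-1) = 1
A² = 
  [  6,   2,   4]
  [  0,  -6,   6]
  [  6,  -4,   1]

A^3 = A^2·A:
A^3[1,1] = (6)(2) + (2)(2) + (4)(2) = 24
A^3[1,2] = (6)(-1) + (2)(0) + (4)(2) = 2
A^3[1,3] = (6)(2) + (2)(-2) + (4)(-1) = 4
A^3[2,1] = (0)(2) + (-6)(2) + (6)(2) = 0
A^3[2,2] = (0)(-1) + (-6)(0) + (6)(2) = 12
A^3[2,3] = (0)(2) + (-6)(-2) + (6)(-1) = 6
A^3[3,1] = (6)(2) + (-4)(2) + (1)(2) = 6
A^3[3,2] = (6)(-1) + (-4)(0) + (1)(2) = -4
A^3[3,3] = (6)(2) + (-4)(-2) + (1)(-1) = 19
A^3 = 
  [ 24,   2,   4]
  [  0,  12,   6]
  [  6,  -4,  19]

A^4 = A^3·A:
A^4[1,1] = (24)(2) + (2)(2) + (4)(2) = 60
A^4[1,2] = (24)(-1) + (2)(0) + (4)(2) = -16
A^4[1,3] = (24)(2) + (2)(-2) + (4)(-1) = 40
A^4[2,1] = (0)(2) + (12)(2) + (6)(2) = 36
A^4[2,2] = (0)(-1) + (12)(0) + (6)(2) = 12
A^4[2,3] = (0)(2) + (12)(-2) + (6)(-1) = -30
A^4[3,1] = (6)(2) + (-4)(2) + (19)(2) = 42
A^4[3,2] = (6)(-1) + (-4)(0) + (19)(2) = 32
A^4[3,3] = (6)(2) + (-4)(-2) + (19)(-1) = 1
A^4 = 
  [ 60, -16,  40]
  [ 36,  12, -30]
  [ 42,  32,   1]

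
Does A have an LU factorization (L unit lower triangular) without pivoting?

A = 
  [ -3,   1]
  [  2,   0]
Yes.
A[1,1] = -3 ≠ 0, so Gaussian elimination proceeds without a row swap: multiplier ℓ₂₁ = (2)/(-3) = -2/3, and U[2,2] = 0 - (-2/3)(1) = 2/3.
L = 
  [   1,    0]
  [-2/3,    1]
U = 
  [ -3,   1]
  [  0, 2/3]
Check row 2 of LU: [(-2/3)(-3), (-2/3)(1) + (2/3)] = [2, 0] = row 2 of A ✓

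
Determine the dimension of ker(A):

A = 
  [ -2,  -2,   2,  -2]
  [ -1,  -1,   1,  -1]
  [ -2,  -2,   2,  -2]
nullity(A) = 3

Row reduce:
R2 → R2 - (1/2)·R1
R3 → R3 - (1)·R1
REF = 
  [ -2,  -2,   2,  -2]
  [  0,   0,   0,   0]
  [  0,   0,   0,   0]
Pivot columns: 1 → 1 pivot.
rank(A) = 1, so nullity(A) = 4 - 1 = 3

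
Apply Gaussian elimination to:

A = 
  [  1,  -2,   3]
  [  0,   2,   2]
Row operations:
No row operations needed (already in echelon form).

Resulting echelon form:
REF = 
  [  1,  -2,   3]
  [  0,   2,   2]

Rank = 2 (number of non-zero pivot rows).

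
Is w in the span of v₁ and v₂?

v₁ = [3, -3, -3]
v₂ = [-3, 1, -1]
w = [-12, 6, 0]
Yes

Form the augmented matrix and row-reduce:
[v₁|v₂|w] = 
  [  3,  -3, -12]
  [ -3,   1,   6]
  [ -3,  -1,   0]
R2 → R2 + (1)·R1
R3 → R3 + (1)·R1
R3 → R3 - (2)·R2
REF = 
  [  3,  -3, -12]
  [  0,  -2,  -6]
  [  0,   0,   0]

No row of the form [0 0 | nonzero], so the system is consistent. Back-substitution gives c₁ = -1, c₂ = 3: w = (-1)·v₁ + (3)·v₂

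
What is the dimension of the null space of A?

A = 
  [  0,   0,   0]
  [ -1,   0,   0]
nullity(A) = 2

Row reduce:
Swap R1 ↔ R2
REF = 
  [ -1,   0,   0]
  [  0,   0,   0]
Pivot columns: 1 → 1 pivot.
rank(A) = 1, so nullity(A) = 3 - 1 = 2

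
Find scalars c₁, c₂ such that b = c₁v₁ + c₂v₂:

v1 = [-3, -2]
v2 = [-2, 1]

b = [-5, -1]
c1 = 1, c2 = 1

b = 1·v1 + 1·v2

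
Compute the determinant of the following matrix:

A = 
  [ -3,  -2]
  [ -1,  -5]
13

For a 2×2 matrix, det = ad - bc = (-3)(-5) - (-2)(-1) = 13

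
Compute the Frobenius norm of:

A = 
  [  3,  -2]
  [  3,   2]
||A||_F = 5.099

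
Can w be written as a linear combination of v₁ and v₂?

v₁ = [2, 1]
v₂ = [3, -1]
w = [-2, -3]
Yes

Form the augmented matrix and row-reduce:
[v₁|v₂|w] = 
  [  2,   3,  -2]
  [  1,  -1,  -3]
R2 → R2 - (1/2)·R1
REF = 
  [   2,    3,   -2]
  [   0, -5/2,   -2]

No row of the form [0 0 | nonzero], so the system is consistent. Back-substitution gives c₁ = -11/5, c₂ = 4/5: w = (-11/5)·v₁ + (4/5)·v₂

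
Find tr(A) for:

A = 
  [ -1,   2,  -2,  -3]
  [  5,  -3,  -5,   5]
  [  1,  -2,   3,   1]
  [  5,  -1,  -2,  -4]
-5

tr(A) = -1 + -3 + 3 + -4 = -5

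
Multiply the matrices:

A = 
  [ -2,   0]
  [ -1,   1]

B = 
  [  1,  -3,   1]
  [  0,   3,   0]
A is 2×2 and B is 2×3, so AB is 2×3. Each entry is (row of A)·(column of B):
AB[1,1] = (-2)(1) + (0)(0) = -2
AB[1,2] = (-2)(-3) + (0)(3) = 6
AB[1,3] = (-2)(1) + (0)(0) = -2
AB[2,1] = (-1)(1) + (1)(0) = -1
AB[2,2] = (-1)(-3) + (1)(3) = 6
AB[2,3] = (-1)(1) + (1)(0) = -1

AB = 
  [ -2,   6,  -2]
  [ -1,   6,  -1]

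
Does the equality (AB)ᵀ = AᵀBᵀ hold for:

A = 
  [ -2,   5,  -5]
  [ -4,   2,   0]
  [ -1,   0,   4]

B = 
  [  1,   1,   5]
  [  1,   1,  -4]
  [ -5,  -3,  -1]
No

(AB)ᵀ = 
  [ 28,  -2, -21]
  [ 18,  -2, -13]
  [-25, -28,  -9]

AᵀBᵀ = 
  [-11,  -2,  23]
  [  7,   7, -31]
  [ 15, -21,  21]

The two matrices differ, so (AB)ᵀ ≠ AᵀBᵀ in general. The correct identity is (AB)ᵀ = BᵀAᵀ.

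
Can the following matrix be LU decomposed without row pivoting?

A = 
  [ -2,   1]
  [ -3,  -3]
Yes.
A[1,1] = -2 ≠ 0, so Gaussian elimination proceeds without a row swap: multiplier ℓ₂₁ = (-3)/(-2) = 3/2, and U[2,2] = -3 - (3/2)(1) = -9/2.
L = 
  [  1,   0]
  [3/2,   1]
U = 
  [  -2,    1]
  [   0, -9/2]
Check row 2 of LU: [(3/2)(-2), (3/2)(1) + (-9/2)] = [-3, -3] = row 2 of A ✓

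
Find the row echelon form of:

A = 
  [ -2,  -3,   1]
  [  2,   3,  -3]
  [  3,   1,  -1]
Row operations:
R2 → R2 + (1)·R1
R3 → R3 + (3/2)·R1
Swap R2 ↔ R3

Resulting echelon form:
REF = 
  [  -2,   -3,    1]
  [   0, -7/2,  1/2]
  [   0,    0,   -2]

Rank = 3 (number of non-zero pivot rows).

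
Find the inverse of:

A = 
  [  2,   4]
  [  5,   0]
det(A) = (2)(0) - (4)(5) = -20
For a 2×2 matrix, A⁻¹ = (1/det(A)) · [[d, -b], [-c, a]]
    = (-1/20) · [[0, -4], [-5, 2]]

A⁻¹ = 
  [    0,   1/5]
  [  1/4, -1/10]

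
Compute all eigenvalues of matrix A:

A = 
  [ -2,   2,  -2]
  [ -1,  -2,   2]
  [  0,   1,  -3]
λ = -2, -2, -3

Characteristic polynomial: det(λI - A) = λ³ + 7λ² + 16λ + 12
Testing integer divisors of the constant term: p(-2) = 0, so (λ + 2) is a factor:
p(λ) = (λ + 2)(λ² + 5λ + 6)
λ² + 5λ + 6 = (λ + 3)(λ + 2)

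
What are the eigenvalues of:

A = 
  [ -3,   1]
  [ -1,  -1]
tr(A) = -4, det(A) = 4
Characteristic polynomial: λ² - tr(A)λ + det(A) = λ² + 4λ + 4
λ² + 4λ + 4 = (λ + 2)²

λ = -2, -2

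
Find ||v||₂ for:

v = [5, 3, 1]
5.916

||v||₂ = √((5)² + (3)² + (1)²) = √35 = 5.916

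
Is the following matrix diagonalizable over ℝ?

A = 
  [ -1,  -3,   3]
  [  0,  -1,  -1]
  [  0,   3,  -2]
No

Characteristic polynomial: det(λI - A) = λ³ + 4λ² + 8λ + 5
Testing integer divisors of the constant term: p(-1) = 0, so (λ + 1) is a factor:
p(λ) = (λ + 1)(λ² + 3λ + 5)
λ² + 3λ + 5 = 0  ⇒  λ = (-3 ± √((3)² - 4·(5)))/2 = (-3 ± √(-11))/2
  = (-3 + i√11)/2,  (-3 - i√11)/2
Eigenvalues: -1, (-3 + i√11)/2, (-3 - i√11)/2  (≈ -1, -1.5 + 1.658i, -1.5 - 1.658i)
Has complex eigenvalues (not diagonalizable over ℝ).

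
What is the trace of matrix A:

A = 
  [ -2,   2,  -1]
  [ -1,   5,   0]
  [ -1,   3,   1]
4

tr(A) = -2 + 5 + 1 = 4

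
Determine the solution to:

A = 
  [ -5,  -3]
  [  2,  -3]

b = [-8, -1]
x = [1, 1]

Row reduce the augmented matrix [A|b]:
R2 → R2 + (2/5)·R1
REF = 
  [   -5,    -3,    -8]
  [    0, -21/5, -21/5]

Back-substitution:
x₂ = (-21/5) / (-21/5) = 1
x₁ = (-8 - (-3)(1)) / (-5) = 1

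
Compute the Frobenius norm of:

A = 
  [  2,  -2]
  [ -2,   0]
||A||_F = 3.464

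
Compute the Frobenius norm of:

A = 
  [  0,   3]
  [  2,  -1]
||A||_F = 3.742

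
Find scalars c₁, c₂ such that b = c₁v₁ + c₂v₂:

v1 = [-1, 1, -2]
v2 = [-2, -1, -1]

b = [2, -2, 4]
c1 = -2, c2 = 0

b = -2·v1 + 0·v2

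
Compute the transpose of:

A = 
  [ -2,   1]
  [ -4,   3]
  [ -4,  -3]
Aᵀ = 
  [ -2,  -4,  -4]
  [  1,   3,  -3]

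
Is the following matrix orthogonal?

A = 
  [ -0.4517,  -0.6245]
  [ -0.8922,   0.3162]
No

AᵀA = 
  [  1.0001,   0]
  [  0,   0.4900]
≠ I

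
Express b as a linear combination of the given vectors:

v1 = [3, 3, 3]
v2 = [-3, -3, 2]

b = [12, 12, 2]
c1 = 2, c2 = -2

b = 2·v1 + -2·v2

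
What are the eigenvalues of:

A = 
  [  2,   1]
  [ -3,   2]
tr(A) = 4, det(A) = 7
Characteristic polynomial: λ² - tr(A)λ + det(A) = λ² - 4λ + 7
λ² - 4λ + 7 = 0  ⇒  λ = (4 ± √((-4)² - 4·(7)))/2 = (4 ± √(-12))/2
  = 2 + i√3,  2 - i√3

λ = 2 + i√3, 2 - i√3  (≈ 2 + 1.732i, 2 - 1.732i)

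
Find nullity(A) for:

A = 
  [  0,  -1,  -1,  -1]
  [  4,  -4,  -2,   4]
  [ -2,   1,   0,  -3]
nullity(A) = 2

Row reduce:
Swap R1 ↔ R2
R3 → R3 + (1/2)·R1
R3 → R3 - (1)·R2
REF = 
  [  4,  -4,  -2,   4]
  [  0,  -1,  -1,  -1]
  [  0,   0,   0,   0]
Pivot columns: 1, 2 → 2 pivots.
rank(A) = 2, so nullity(A) = 4 - 2 = 2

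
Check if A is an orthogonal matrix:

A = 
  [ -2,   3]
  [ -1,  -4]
No

AᵀA = 
  [  5,  -2]
  [ -2,  25]
≠ I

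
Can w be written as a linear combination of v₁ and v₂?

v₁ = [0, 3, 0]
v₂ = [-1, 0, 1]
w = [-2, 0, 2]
Yes

Form the augmented matrix and row-reduce:
[v₁|v₂|w] = 
  [  0,  -1,  -2]
  [  3,   0,   0]
  [  0,   1,   2]
Swap R1 ↔ R2
R3 → R3 + (1)·R2
REF = 
  [  3,   0,   0]
  [  0,  -1,  -2]
  [  0,   0,   0]

No row of the form [0 0 | nonzero], so the system is consistent. Back-substitution gives c₁ = 0, c₂ = 2: w = (0)·v₁ + (2)·v₂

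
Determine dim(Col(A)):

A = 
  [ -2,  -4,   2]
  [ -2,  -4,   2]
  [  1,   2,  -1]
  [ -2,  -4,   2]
Row reduce:
R2 → R2 - (1)·R1
R3 → R3 + (1/2)·R1
R4 → R4 - (1)·R1
REF = 
  [ -2,  -4,   2]
  [  0,   0,   0]
  [  0,   0,   0]
  [  0,   0,   0]
Pivot columns: 1 → 1 pivot.
dim(Col(A)) = number of pivot columns = 1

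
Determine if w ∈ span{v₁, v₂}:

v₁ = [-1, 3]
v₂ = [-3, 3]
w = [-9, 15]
Yes

Form the augmented matrix and row-reduce:
[v₁|v₂|w] = 
  [ -1,  -3,  -9]
  [  3,   3,  15]
R2 → R2 + (3)·R1
REF = 
  [ -1,  -3,  -9]
  [  0,  -6, -12]

No row of the form [0 0 | nonzero], so the system is consistent. Back-substitution gives c₁ = 3, c₂ = 2: w = (3)·v₁ + (2)·v₂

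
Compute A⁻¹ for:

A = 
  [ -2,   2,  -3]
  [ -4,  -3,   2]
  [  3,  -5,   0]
det(A) = (-2)·((-3)(0) - (2)(-5)) - (2)·((-4)(0) - (2)(3)) + (-3)·((-4)(-5) - (-3)(3))
  = (-2)(10) - (2)(-6) + (-3)(29)
  = -95
det(A) = -95 ≠ 0, so A is invertible.

Cofactors Cᵢⱼ = (-1)ⁱ⁺ʲ·Mᵢⱼ:
C = 
  [ 10,   6,  29]
  [ 15,   9,  -4]
  [ -5,  16,  14]

adj(A) = Cᵀ:
adj(A) = 
  [ 10,  15,  -5]
  [  6,   9,  16]
  [ 29,  -4,  14]

A⁻¹ = (-1/95) · adj(A):
A⁻¹ = 
  [ -2/19,  -3/19,   1/19]
  [ -6/95,  -9/95, -16/95]
  [-29/95,   4/95, -14/95]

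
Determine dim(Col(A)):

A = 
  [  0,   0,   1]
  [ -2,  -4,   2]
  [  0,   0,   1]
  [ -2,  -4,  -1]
dim(Col(A)) = 2

Row reduce:
Swap R1 ↔ R2
R4 → R4 - (1)·R1
R3 → R3 - (1)·R2
R4 → R4 + (3)·R2
REF = 
  [ -2,  -4,   2]
  [  0,   0,   1]
  [  0,   0,   0]
  [  0,   0,   0]
Pivot columns: 1, 3 → 2 pivots.
dim(Col(A)) = number of pivot columns = 2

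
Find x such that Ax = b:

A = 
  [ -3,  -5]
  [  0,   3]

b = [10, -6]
Row reduce the augmented matrix [A|b]:
(already in echelon form)
REF = 
  [ -3,  -5,  10]
  [  0,   3,  -6]

Back-substitution:
x₂ = (-6) / 3 = -2
x₁ = (10 - (-5)(-2)) / (-3) = 0

x = [0, -2]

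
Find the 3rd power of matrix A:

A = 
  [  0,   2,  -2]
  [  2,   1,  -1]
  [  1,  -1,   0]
A² = A·A:
A²[1,1] = (0)(0) + (2)(2) + (-2)(1) = 2
A²[1,2] = (0)(2) + (2)(1) + (-2)(-1) = 4
A²[1,3] = (0)(-2) + (2)(-1) + (-2)(0) = -2
A²[2,1] = (2)(0) + (1)(2) + (-1)(1) = 1
A²[2,2] = (2)(2) + (1)(1) + (-1)(-1) = 6
A²[2,3] = (2)(-2) + (1)(-1) + (-1)(0) = -5
A²[3,1] = (1)(0) + (-1)(2) + (0)(1) = -2
A²[3,2] = (1)(2) + (-1)(1) + (0)(-1) = 1
A²[3,3] = (1)(-2) + (-1)(-1) + (0)(0) = -1
A² = 
  [  2,   4,  -2]
  [  1,   6,  -5]
  [ -2,   1,  -1]

A^3 = A^2·A:
A^3[1,1] = (2)(0) + (4)(2) + (-2)(1) = 6
A^3[1,2] = (2)(2) + (4)(1) + (-2)(-1) = 10
A^3[1,3] = (2)(-2) + (4)(-1) + (-2)(0) = -8
A^3[2,1] = (1)(0) + (6)(2) + (-5)(1) = 7
A^3[2,2] = (1)(2) + (6)(1) + (-5)(-1) = 13
A^3[2,3] = (1)(-2) + (6)(-1) + (-5)(0) = -8
A^3[3,1] = (-2)(0) + (1)(2) + (-1)(1) = 1
A^3[3,2] = (-2)(2) + (1)(1) + (-1)(-1) = -2
A^3[3,3] = (-2)(-2) + (1)(-1) + (-1)(0) = 3
A^3 = 
  [  6,  10,  -8]
  [  7,  13,  -8]
  [  1,  -2,   3]

Therefore
A^3 = 
  [  6,  10,  -8]
  [  7,  13,  -8]
  [  1,  -2,   3]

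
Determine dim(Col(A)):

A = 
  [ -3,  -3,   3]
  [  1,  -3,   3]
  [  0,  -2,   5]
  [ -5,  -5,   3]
Row reduce:
R2 → R2 + (1/3)·R1
R4 → R4 - (5/3)·R1
R3 → R3 - (1/2)·R2
R4 → R4 + (2/3)·R3
REF = 
  [ -3,  -3,   3]
  [  0,  -4,   4]
  [  0,   0,   3]
  [  0,   0,   0]
Pivot columns: 1, 2, 3 → 3 pivots.
dim(Col(A)) = number of pivot columns = 3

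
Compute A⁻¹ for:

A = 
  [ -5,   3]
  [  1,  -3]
det(A) = (-5)(-3) - (3)(1) = 12
For a 2×2 matrix, A⁻¹ = (1/det(A)) · [[d, -b], [-c, a]]
    = (1/12) · [[-3, -3], [-1, -5]]

A⁻¹ = 
  [ -1/4,  -1/4]
  [-1/12, -5/12]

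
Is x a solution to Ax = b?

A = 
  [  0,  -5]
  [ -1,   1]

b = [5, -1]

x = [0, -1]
Yes

Ax = [5, -1] = b ✓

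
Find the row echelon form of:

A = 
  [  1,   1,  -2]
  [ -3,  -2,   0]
Row operations:
R2 → R2 + (3)·R1

Resulting echelon form:
REF = 
  [  1,   1,  -2]
  [  0,   1,  -6]

Rank = 2 (number of non-zero pivot rows).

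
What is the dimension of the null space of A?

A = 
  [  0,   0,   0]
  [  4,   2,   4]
nullity(A) = 2

Row reduce:
Swap R1 ↔ R2
REF = 
  [  4,   2,   4]
  [  0,   0,   0]
Pivot columns: 1 → 1 pivot.
rank(A) = 1, so nullity(A) = 3 - 1 = 2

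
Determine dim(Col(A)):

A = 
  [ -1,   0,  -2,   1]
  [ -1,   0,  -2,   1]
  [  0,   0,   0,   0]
dim(Col(A)) = 1

Row reduce:
R2 → R2 - (1)·R1
REF = 
  [ -1,   0,  -2,   1]
  [  0,   0,   0,   0]
  [  0,   0,   0,   0]
Pivot columns: 1 → 1 pivot.
dim(Col(A)) = number of pivot columns = 1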